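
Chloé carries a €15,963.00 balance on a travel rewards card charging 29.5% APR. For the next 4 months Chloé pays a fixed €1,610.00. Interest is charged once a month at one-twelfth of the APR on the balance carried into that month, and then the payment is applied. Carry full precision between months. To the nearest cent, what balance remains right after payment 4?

Monthly rate r = 29.5%/12 = 2.45833% = 0.0245833.
Each month: B ← B·(1+r) − €1,610.00.
Month 1: interest €392.42; balance after payment €14,745.42.
Month 2: interest €362.49; balance after payment €13,497.92.
Month 3: interest €331.82; balance after payment €12,219.74.
Month 4: interest €300.40; balance after payment €10,910.14.

€10,910.14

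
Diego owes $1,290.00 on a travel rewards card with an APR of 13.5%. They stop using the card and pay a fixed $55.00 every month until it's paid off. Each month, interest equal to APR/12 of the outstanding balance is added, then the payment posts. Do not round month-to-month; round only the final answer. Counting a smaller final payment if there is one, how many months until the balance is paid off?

Monthly rate r = 13.5%/12 = 1.125% = 0.01125.
Recurrence: B ← B·(1+r) − $55.00.
Month 1: interest $14.51; balance after payment $1,249.51.
Month 2: interest $14.06; balance after payment $1,208.57.
Closed form: n = −ln(1 − rB₀/P)/ln(1+r) = −ln(0.73614)/ln(1.01125) ≈ 27.383, so the balance reaches zero during payment 28.

28 payments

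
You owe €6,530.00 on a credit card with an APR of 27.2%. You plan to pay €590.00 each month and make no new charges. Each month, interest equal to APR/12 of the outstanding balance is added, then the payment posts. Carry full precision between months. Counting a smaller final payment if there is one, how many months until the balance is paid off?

Monthly rate r = 27.2%/12 = 2.26667% = 0.0226667.
Recurrence: B ← B·(1+r) − €590.00.
Month 1: interest €148.01; balance after payment €6,088.01.
Month 2: interest €137.99; balance after payment €5,636.01.
Closed form: n = −ln(1 − rB₀/P)/ln(1+r) = −ln(0.74913)/ln(1.02267) ≈ 12.887, so the balance reaches zero during payment 13.

13 months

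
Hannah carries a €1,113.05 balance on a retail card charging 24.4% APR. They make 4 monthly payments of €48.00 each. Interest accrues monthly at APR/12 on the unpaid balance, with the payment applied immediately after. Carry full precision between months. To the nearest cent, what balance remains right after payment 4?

€1,008.44

Monthly rate r = 24.4%/12 = 2.03333% = 0.0203333.
Each month: B ← B·(1+r) − €48.00.
Month 1: interest €22.63; balance after payment €1,087.68.
Month 2: interest €22.12; balance after payment €1,061.80.
Month 3: interest €21.59; balance after payment €1,035.39.
Month 4: interest €21.05; balance after payment €1,008.44.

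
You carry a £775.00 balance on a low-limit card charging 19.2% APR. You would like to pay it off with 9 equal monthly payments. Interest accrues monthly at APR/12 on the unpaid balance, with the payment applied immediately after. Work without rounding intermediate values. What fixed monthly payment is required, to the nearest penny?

Monthly rate r = 19.2%/12 = 1.6% = 0.016.
Level-payment amortization: P = B₀·r / (1 − (1+r)^(−n)) = 775.00·0.016 / (1 − 1.016^(−9)).
Denominator 1 − (1+r)^(−9) = 0.1331247.
P = 12.4 / 0.1331247 ≈ 93.15.

£93.15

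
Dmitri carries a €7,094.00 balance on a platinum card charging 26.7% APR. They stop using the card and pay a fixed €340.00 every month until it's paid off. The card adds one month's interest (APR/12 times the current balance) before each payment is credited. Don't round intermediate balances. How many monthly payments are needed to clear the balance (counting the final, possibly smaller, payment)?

Monthly rate r = 26.7%/12 = 2.225% = 0.02225.
Recurrence: B ← B·(1+r) − €340.00.
Month 1: interest €157.84; balance after payment €6,911.84.
Month 2: interest €153.79; balance after payment €6,725.63.
Closed form: n = −ln(1 − rB₀/P)/ln(1+r) = −ln(0.53576)/ln(1.02225) ≈ 28.359, so the balance reaches zero during payment 29.

29 payments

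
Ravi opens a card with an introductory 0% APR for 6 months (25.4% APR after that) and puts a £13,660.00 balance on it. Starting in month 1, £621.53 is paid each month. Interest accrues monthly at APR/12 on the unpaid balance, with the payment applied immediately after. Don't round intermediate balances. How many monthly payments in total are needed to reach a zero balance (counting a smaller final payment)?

26 months

Promo months 1–6 at r₀ = 0%/12 = 0; months 7+ at r₁ = 25.4%/12 = 0.0211667.
After month 6 (no interest yet): B = £13,660.00 − 6·£621.53 = £9,930.82.
Then at r₁ with £621.53/mo: n₂ = −ln(1 − r₁·B/P)/ln(1+r₁) ≈ 19.71 → 20 more payments.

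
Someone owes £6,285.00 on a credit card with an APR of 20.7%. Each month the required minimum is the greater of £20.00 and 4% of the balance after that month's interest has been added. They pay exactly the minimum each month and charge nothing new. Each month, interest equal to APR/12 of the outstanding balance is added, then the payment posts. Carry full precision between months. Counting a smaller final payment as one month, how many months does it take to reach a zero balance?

140 months

Monthly rate r = 20.7%/12 = 1.725% = 0.01725.
While 4% of the post-interest balance exceeds £20.00, each month B ← (B·(1+r))·(1 − 0.04), i.e. B shrinks by the factor (1+r)·0.96 = 0.97656.
This holds for months 1–108. Entering month 109 the balance is £485.05; 4% of the post-interest balance is now below £20.00, so the flat £20.00 minimum applies from here.
From month 109 a fixed £20.00 at rate r clears £485.05 in 32 more payments. Total: 108 + 32 = 140 months.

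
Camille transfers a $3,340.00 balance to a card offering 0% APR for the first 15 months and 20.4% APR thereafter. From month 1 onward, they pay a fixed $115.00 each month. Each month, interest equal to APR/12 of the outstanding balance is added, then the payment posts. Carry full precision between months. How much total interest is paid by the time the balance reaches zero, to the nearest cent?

Promo months 1–15 at r₀ = 0%/12 = 0; months 16+ at r₁ = 20.4%/12 = 0.017.
After month 15 (no interest yet): B = $3,340.00 − 15·$115.00 = $1,615.00.
Then at r₁ with $115.00/mo: n₂ = −ln(1 − r₁·B/P)/ln(1+r₁) ≈ 16.18 → 17 more payments.
Total paid = 31·$115.00 + $21.06 = $3,586.06; interest = $3,586.06 − $3,340.00 = $246.06.

$246.06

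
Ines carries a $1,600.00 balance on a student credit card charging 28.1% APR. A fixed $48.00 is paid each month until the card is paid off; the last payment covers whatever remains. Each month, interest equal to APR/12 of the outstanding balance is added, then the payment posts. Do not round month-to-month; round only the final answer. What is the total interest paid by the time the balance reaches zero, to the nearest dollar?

$1,545

Monthly rate r = 28.1%/12 = 2.34167% = 0.0234167.
Payoff takes n = ⌈−ln(1 − rB₀/P)/ln(1+r)⌉ = ⌈65.524⌉ = 66 payments; the last is $25.27.
Total paid = 65·$48.00 + $25.27 = $3,145.27.
Total interest = total paid − principal = $3,145.27 − $1,600.00 = $1,545.27.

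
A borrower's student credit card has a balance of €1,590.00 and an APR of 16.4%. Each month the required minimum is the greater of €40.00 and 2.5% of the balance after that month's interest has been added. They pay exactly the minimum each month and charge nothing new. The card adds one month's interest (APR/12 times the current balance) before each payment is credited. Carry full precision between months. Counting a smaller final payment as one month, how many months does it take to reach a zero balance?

58 months

Monthly rate r = 16.4%/12 = 1.36667% = 0.0136667.
While 2.5% of the post-interest balance exceeds €40.00, each month B ← (B·(1+r))·(1 − 0.025), i.e. B shrinks by the factor (1+r)·0.975 = 0.98833.
This holds for months 1–1. Entering month 2 the balance is €1,571.44; 2.5% of the post-interest balance is now below €40.00, so the flat €40.00 minimum applies from here.
From month 2 a fixed €40.00 at rate r clears €1,571.44 in 57 more payments. Total: 1 + 57 = 58 months.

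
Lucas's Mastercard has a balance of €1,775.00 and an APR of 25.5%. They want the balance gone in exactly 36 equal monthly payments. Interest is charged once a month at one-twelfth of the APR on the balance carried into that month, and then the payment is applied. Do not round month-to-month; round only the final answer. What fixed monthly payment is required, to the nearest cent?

€71.04

Monthly rate r = 25.5%/12 = 2.125% = 0.02125.
Level-payment amortization: P = B₀·r / (1 − (1+r)^(−n)) = 1775.00·0.02125 / (1 − 1.02125^(−36)).
Denominator 1 − (1+r)^(−36) = 0.530921534.
P = 37.7188 / 0.530921534 ≈ 71.04.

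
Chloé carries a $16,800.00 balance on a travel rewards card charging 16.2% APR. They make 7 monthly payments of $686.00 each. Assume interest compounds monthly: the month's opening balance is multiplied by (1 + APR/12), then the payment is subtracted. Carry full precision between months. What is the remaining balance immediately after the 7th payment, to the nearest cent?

Monthly rate r = 16.2%/12 = 1.35% = 0.0135.
Each month: B ← B·(1+r) − $686.00.
Month 1: interest $226.80; balance after payment $16,340.80.
Month 2: interest $220.60; balance after payment $15,875.40.
Month 3: interest $214.32; balance after payment $15,403.72.
Month 4: interest $207.95; balance after payment $14,925.67.
Month 5: interest $201.50; balance after payment $14,441.17.
Month 6: interest $194.96; balance after payment $13,950.12.
Month 7: interest $188.33; balance after payment $13,452.45.

$13,452.45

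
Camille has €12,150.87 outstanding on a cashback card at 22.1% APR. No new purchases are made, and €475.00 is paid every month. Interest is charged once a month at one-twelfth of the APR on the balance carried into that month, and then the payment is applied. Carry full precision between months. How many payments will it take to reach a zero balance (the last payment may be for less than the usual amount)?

Monthly rate r = 22.1%/12 = 1.84167% = 0.0184167.
Recurrence: B ← B·(1+r) − €475.00.
Month 1: interest €223.78; balance after payment €11,899.65.
Month 2: interest €219.15; balance after payment €11,643.80.
Closed form: n = −ln(1 − rB₀/P)/ln(1+r) = −ln(0.52889)/ln(1.01842) ≈ 34.905, so the balance reaches zero during payment 35.

35 payments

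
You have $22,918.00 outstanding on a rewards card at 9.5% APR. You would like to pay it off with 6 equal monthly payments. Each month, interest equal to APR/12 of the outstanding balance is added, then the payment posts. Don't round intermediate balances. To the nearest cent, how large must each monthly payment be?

Monthly rate r = 9.5%/12 = 0.791667% = 0.00791667.
Level-payment amortization: P = B₀·r / (1 − (1+r)^(−n)) = 22918.00·0.00791667 / (1 − 1.00792^(−6)).
Denominator 1 − (1+r)^(−6) = 0.0462111523.
P = 181.434 / 0.0462111523 ≈ 3926.20.

$3,926.20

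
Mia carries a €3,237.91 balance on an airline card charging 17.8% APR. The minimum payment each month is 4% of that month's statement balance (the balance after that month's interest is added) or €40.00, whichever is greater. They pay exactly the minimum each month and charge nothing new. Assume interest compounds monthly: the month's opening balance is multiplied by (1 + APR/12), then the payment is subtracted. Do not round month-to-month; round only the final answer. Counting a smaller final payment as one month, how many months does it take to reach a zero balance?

Monthly rate r = 17.8%/12 = 1.48333% = 0.0148333.
While 4% of the post-interest balance exceeds €40.00, each month B ← (B·(1+r))·(1 − 0.04), i.e. B shrinks by the factor (1+r)·0.96 = 0.97424.
This holds for months 1–46. Entering month 47 the balance is €974.76; 4% of the post-interest balance is now below €40.00, so the flat €40.00 minimum applies from here.
From month 47 a fixed €40.00 at rate r clears €974.76 in 31 more payments. Total: 46 + 31 = 77 months.

77 months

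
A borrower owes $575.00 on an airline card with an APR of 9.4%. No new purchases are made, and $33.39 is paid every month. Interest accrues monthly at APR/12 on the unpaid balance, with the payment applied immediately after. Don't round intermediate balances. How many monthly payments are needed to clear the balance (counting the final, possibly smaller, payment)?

Monthly rate r = 9.4%/12 = 0.783333% = 0.00783333.
Recurrence: B ← B·(1+r) − $33.39.
Month 1: interest $4.50; balance after payment $546.11.
Month 2: interest $4.28; balance after payment $517.00.
Closed form: n = −ln(1 − rB₀/P)/ln(1+r) = −ln(0.8651)/ln(1.00783) ≈ 18.571, so the balance reaches zero during payment 19.

19 payments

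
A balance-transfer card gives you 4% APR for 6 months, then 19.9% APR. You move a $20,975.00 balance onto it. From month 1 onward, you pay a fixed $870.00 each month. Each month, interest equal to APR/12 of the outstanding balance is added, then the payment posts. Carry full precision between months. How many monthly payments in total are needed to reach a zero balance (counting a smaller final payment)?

Promo months 1–6 at r₀ = 4%/12 = 0.00333333; months 7+ at r₁ = 19.9%/12 = 0.0165833.
After month 6: iterate B ← B·(1+r₀) − $870.00 for 6 months → $16,134.32.
Then at r₁ with $870.00/mo: n₂ = −ln(1 − r₁·B/P)/ln(1+r₁) ≈ 22.34 → 23 more payments.

29 payments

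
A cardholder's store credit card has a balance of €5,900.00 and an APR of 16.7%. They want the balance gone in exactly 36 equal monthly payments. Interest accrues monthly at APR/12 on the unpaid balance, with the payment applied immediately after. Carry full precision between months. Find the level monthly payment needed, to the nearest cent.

Monthly rate r = 16.7%/12 = 1.39167% = 0.0139167.
Level-payment amortization: P = B₀·r / (1 − (1+r)^(−n)) = 5900.00·0.0139167 / (1 − 1.01392^(−36)).
Denominator 1 − (1+r)^(−36) = 0.391979016.
P = 82.1083 / 0.391979016 ≈ 209.47.

€209.47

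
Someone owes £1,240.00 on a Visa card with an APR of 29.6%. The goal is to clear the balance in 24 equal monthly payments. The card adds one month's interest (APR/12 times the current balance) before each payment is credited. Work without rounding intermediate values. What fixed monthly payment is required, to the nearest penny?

£69.08

Monthly rate r = 29.6%/12 = 2.46667% = 0.0246667.
Level-payment amortization: P = B₀·r / (1 − (1+r)^(−n)) = 1240.00·0.0246667 / (1 − 1.02467^(−24)).
Denominator 1 − (1+r)^(−24) = 0.44279193.
P = 30.5867 / 0.44279193 ≈ 69.08.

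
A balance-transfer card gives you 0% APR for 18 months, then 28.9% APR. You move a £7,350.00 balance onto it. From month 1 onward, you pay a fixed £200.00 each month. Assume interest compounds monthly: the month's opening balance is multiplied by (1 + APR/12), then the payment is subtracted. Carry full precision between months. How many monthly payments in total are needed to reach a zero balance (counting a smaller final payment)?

Promo months 1–18 at r₀ = 0%/12 = 0; months 19+ at r₁ = 28.9%/12 = 0.0240833.
After month 18 (no interest yet): B = £7,350.00 − 18·£200.00 = £3,750.00.
Then at r₁ with £200.00/mo: n₂ = −ln(1 − r₁·B/P)/ln(1+r₁) ≈ 25.24 → 26 more payments.

44 payments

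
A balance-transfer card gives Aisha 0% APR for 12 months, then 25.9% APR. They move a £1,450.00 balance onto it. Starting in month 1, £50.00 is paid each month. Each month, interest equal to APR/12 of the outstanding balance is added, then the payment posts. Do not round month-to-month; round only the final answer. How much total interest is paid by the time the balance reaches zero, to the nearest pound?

Promo months 1–12 at r₀ = 0%/12 = 0; months 13+ at r₁ = 25.9%/12 = 0.0215833.
After month 12 (no interest yet): B = £1,450.00 − 12·£50.00 = £850.00.
Then at r₁ with £50.00/mo: n₂ = −ln(1 − r₁·B/P)/ln(1+r₁) ≈ 21.41 → 22 more payments.
Total paid = 33·£50.00 + £20.56 = £1,670.56; interest = £1,670.56 − £1,450.00 = £220.56.

£221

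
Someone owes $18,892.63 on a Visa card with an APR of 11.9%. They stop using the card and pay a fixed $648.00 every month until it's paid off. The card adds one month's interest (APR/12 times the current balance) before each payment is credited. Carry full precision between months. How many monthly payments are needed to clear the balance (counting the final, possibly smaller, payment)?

35 months

Monthly rate r = 11.9%/12 = 0.991667% = 0.00991667.
Recurrence: B ← B·(1+r) − $648.00.
Month 1: interest $187.35; balance after payment $18,431.98.
Month 2: interest $182.78; balance after payment $17,966.77.
Closed form: n = −ln(1 − rB₀/P)/ln(1+r) = −ln(0.71088)/ln(1.00992) ≈ 34.583, so the balance reaches zero during payment 35.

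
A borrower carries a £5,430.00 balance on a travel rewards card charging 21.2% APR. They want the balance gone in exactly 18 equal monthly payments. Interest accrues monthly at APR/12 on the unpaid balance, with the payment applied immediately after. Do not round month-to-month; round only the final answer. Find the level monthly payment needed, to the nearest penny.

£354.80

Monthly rate r = 21.2%/12 = 1.76667% = 0.0176667.
Level-payment amortization: P = B₀·r / (1 − (1+r)^(−n)) = 5430.00·0.0176667 / (1 − 1.01767^(−18)).
Denominator 1 − (1+r)^(−18) = 0.270374326.
P = 95.93 / 0.270374326 ≈ 354.80.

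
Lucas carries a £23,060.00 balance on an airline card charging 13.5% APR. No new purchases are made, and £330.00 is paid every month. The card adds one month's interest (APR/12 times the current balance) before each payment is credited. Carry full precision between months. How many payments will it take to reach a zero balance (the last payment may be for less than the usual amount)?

Monthly rate r = 13.5%/12 = 1.125% = 0.01125.
Recurrence: B ← B·(1+r) − £330.00.
Month 1: interest £259.43; balance after payment £22,989.42.
Month 2: interest £258.63; balance after payment £22,918.06.
Closed form: n = −ln(1 − rB₀/P)/ln(1+r) = −ln(0.21386)/ln(1.01125) ≈ 137.873, so the balance reaches zero during payment 138.

138 payments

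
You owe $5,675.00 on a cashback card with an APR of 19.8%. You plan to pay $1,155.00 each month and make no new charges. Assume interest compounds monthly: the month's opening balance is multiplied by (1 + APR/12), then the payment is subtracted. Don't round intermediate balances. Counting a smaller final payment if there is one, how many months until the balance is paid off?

Monthly rate r = 19.8%/12 = 1.65% = 0.0165.
Recurrence: B ← B·(1+r) − $1,155.00.
Month 1: interest $93.64; balance after payment $4,613.64.
Month 2: interest $76.13; balance after payment $3,534.76.
Month 3: interest $58.32; balance after payment $2,438.09.
Month 4: interest $40.23; balance after payment $1,323.31.
Month 5: interest $21.83; balance after payment $190.15.
Month 6: interest $3.14; balance after payment $0.00.

6 payments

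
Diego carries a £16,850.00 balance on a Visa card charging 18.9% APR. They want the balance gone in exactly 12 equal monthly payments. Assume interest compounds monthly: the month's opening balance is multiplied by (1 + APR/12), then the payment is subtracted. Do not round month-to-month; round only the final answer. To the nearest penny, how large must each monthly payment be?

Monthly rate r = 18.9%/12 = 1.575% = 0.01575.
Level-payment amortization: P = B₀·r / (1 − (1+r)^(−n)) = 16850.00·0.01575 / (1 − 1.01575^(−12)).
Denominator 1 − (1+r)^(−12) = 0.170993324.
P = 265.387 / 0.170993324 ≈ 1552.03.

£1,552.03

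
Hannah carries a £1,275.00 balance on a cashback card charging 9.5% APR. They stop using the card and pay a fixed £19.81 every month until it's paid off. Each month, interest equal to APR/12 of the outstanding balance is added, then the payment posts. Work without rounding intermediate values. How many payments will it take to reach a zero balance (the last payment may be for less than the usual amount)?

Monthly rate r = 9.5%/12 = 0.791667% = 0.00791667.
Recurrence: B ← B·(1+r) − £19.81.
Month 1: interest £10.09; balance after payment £1,265.28.
Month 2: interest £10.02; balance after payment £1,255.49.
Closed form: n = −ln(1 − rB₀/P)/ln(1+r) = −ln(0.49047)/ln(1.00792) ≈ 90.341, so the balance reaches zero during payment 91.

91 months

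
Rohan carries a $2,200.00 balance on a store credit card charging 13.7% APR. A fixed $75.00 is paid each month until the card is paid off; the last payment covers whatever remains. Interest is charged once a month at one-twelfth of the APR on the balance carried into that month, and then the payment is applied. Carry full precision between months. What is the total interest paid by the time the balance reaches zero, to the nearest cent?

Monthly rate r = 13.7%/12 = 1.14167% = 0.0114167.
Payoff takes n = ⌈−ln(1 − rB₀/P)/ln(1+r)⌉ = ⌈35.923⌉ = 36 payments; the last is $69.28.
Total paid = 35·$75.00 + $69.28 = $2,694.28.
Total interest = total paid − principal = $2,694.28 − $2,200.00 = $494.28.

$494.28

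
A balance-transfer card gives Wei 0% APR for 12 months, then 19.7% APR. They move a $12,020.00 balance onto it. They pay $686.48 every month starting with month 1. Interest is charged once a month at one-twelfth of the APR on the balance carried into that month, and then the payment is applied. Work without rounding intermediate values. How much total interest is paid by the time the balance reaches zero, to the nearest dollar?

$215

Promo months 1–12 at r₀ = 0%/12 = 0; months 13+ at r₁ = 19.7%/12 = 0.0164167.
After month 12 (no interest yet): B = $12,020.00 − 12·$686.48 = $3,782.24.
Then at r₁ with $686.48/mo: n₂ = −ln(1 − r₁·B/P)/ln(1+r₁) ≈ 5.82 → 6 more payments.
Total paid = 17·$686.48 + $565.23 = $12,235.39; interest = $12,235.39 − $12,020.00 = $215.39.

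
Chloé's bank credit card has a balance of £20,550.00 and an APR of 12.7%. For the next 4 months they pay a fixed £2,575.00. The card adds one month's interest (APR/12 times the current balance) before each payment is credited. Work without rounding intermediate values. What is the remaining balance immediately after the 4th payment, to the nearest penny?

Monthly rate r = 12.7%/12 = 1.05833% = 0.0105833.
Each month: B ← B·(1+r) − £2,575.00.
Month 1: interest £217.49; balance after payment £18,192.49.
Month 2: interest £192.54; balance after payment £15,810.02.
Month 3: interest £167.32; balance after payment £13,402.35.
Month 4: interest £141.84; balance after payment £10,969.19.

£10,969.19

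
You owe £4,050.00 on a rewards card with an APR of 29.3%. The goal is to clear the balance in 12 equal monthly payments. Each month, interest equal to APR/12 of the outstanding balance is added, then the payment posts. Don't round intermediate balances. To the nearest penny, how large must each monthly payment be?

Monthly rate r = 29.3%/12 = 2.44167% = 0.0244167.
Level-payment amortization: P = B₀·r / (1 − (1+r)^(−n)) = 4050.00·0.0244167 / (1 − 1.02442^(−12)).
Denominator 1 − (1+r)^(−12) = 0.251347338.
P = 98.8875 / 0.251347338 ≈ 393.43.

£393.43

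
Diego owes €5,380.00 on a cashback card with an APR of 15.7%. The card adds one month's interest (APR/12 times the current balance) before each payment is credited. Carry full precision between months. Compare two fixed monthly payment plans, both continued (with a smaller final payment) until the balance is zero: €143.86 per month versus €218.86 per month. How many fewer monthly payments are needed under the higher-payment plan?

22 fewer payments

Monthly rate r = 15.7%/12 = 1.30833% = 0.0130833.
At €143.86/mo: n = ⌈−ln(1 − rB₀/P)/ln(1+r)⌉ = 52 payments (last €100.00); total interest = total paid − €5,380.00 = €2,056.86.
At €218.86/mo: 30 payments (last €186.77); total interest €1,153.71.
Payments saved = 52 − 30 = 22.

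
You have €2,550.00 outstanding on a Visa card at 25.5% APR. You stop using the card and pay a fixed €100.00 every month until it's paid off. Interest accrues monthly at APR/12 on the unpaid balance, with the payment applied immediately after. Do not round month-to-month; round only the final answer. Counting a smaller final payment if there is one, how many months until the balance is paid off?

Monthly rate r = 25.5%/12 = 2.125% = 0.02125.
Recurrence: B ← B·(1+r) − €100.00.
Month 1: interest €54.19; balance after payment €2,504.19.
Month 2: interest €53.21; balance after payment €2,457.40.
Closed form: n = −ln(1 − rB₀/P)/ln(1+r) = −ln(0.45812)/ln(1.02125) ≈ 37.124, so the balance reaches zero during payment 38.

38 payments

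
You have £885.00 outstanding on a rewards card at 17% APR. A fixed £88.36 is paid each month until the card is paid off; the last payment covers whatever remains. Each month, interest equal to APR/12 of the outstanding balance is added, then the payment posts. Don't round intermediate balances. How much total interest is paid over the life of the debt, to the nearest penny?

Monthly rate r = 17%/12 = 1.41667% = 0.0141667.
Payoff takes n = ⌈−ln(1 − rB₀/P)/ln(1+r)⌉ = ⌈10.878⌉ = 11 payments; the last is £77.65.
Total paid = 10·£88.36 + £77.65 = £961.25.
Total interest = total paid − principal = £961.25 − £885.00 = £76.25.

£76.25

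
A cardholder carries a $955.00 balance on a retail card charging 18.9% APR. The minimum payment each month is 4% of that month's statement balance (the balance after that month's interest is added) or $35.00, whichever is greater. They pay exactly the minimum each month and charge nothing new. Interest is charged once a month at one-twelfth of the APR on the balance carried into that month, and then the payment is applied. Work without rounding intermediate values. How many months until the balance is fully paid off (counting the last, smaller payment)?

Monthly rate r = 18.9%/12 = 1.575% = 0.01575.
While 4% of the post-interest balance exceeds $35.00, each month B ← (B·(1+r))·(1 − 0.04), i.e. B shrinks by the factor (1+r)·0.96 = 0.97512.
This holds for months 1–5. Entering month 6 the balance is $841.96; 4% of the post-interest balance is now below $35.00, so the flat $35.00 minimum applies from here.
From month 6 a fixed $35.00 at rate r clears $841.96 in 31 more payments. Total: 5 + 31 = 36 months.

36 months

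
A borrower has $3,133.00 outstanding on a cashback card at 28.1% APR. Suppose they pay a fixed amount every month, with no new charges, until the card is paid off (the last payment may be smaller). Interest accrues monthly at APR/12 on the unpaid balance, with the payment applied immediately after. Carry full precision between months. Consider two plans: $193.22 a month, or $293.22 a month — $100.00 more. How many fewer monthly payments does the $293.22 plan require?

8 fewer payments

Monthly rate r = 28.1%/12 = 2.34167% = 0.0234167.
At $193.22/mo: n = ⌈−ln(1 − rB₀/P)/ln(1+r)⌉ = 21 payments (last $122.46); total interest = total paid − $3,133.00 = $853.86.
At $293.22/mo: 13 payments (last $129.95); total interest $515.59.
Payments saved = 21 − 13 = 8.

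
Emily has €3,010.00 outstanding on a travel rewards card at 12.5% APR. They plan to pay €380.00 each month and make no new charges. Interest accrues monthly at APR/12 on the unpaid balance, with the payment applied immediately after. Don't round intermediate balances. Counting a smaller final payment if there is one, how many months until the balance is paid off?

9 months

Monthly rate r = 12.5%/12 = 1.04167% = 0.0104167.
Recurrence: B ← B·(1+r) − €380.00.
Month 1: interest €31.35; balance after payment €2,661.35.
Month 2: interest €27.72; balance after payment €2,309.08.
Closed form: n = −ln(1 − rB₀/P)/ln(1+r) = −ln(0.91749)/ln(1.01042) ≈ 8.310, so the balance reaches zero during payment 9.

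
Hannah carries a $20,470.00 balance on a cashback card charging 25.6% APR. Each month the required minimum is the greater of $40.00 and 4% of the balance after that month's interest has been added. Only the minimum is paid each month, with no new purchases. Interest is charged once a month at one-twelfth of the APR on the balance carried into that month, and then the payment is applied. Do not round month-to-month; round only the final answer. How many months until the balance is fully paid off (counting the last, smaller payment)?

Monthly rate r = 25.6%/12 = 2.13333% = 0.0213333.
While 4% of the post-interest balance exceeds $40.00, each month B ← (B·(1+r))·(1 − 0.04), i.e. B shrinks by the factor (1+r)·0.96 = 0.98048.
This holds for months 1–155. Entering month 156 the balance is $964.10; 4% of the post-interest balance is now below $40.00, so the flat $40.00 minimum applies from here.
From month 156 a fixed $40.00 at rate r clears $964.10 in 35 more payments. Total: 155 + 35 = 190 months.

190 months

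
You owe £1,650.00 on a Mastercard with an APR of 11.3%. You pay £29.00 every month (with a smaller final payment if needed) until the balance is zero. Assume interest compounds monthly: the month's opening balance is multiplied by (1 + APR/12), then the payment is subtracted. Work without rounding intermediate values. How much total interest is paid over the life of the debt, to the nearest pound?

Monthly rate r = 11.3%/12 = 0.941667% = 0.00941667.
Payoff takes n = ⌈−ln(1 − rB₀/P)/ln(1+r)⌉ = ⌈81.876⌉ = 82 payments; the last is £25.41.
Total paid = 81·£29.00 + £25.41 = £2,374.41.
Total interest = total paid − principal = £2,374.41 − £1,650.00 = £724.41.

£724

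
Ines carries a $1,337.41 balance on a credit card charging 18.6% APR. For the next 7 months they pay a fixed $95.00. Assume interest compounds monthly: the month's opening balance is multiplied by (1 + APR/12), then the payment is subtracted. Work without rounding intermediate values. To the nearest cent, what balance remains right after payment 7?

Monthly rate r = 18.6%/12 = 1.55% = 0.0155.
Each month: B ← B·(1+r) − $95.00.
Month 1: interest $20.73; balance after payment $1,263.14.
Month 2: interest $19.58; balance after payment $1,187.72.
Month 3: interest $18.41; balance after payment $1,111.13.
Month 4: interest $17.22; balance after payment $1,033.35.
Month 5: interest $16.02; balance after payment $954.37.
Month 6: interest $14.79; balance after payment $874.16.
Month 7: interest $13.55; balance after payment $792.71.

$792.71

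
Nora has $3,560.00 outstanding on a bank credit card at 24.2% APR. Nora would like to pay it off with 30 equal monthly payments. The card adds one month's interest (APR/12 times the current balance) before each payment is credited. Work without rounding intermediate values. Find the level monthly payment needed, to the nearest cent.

Monthly rate r = 24.2%/12 = 2.01667% = 0.0201667.
Level-payment amortization: P = B₀·r / (1 − (1+r)^(−n)) = 3560.00·0.0201667 / (1 − 1.02017^(−30)).
Denominator 1 − (1+r)^(−30) = 0.450628499.
P = 71.7933 / 0.450628499 ≈ 159.32.

$159.32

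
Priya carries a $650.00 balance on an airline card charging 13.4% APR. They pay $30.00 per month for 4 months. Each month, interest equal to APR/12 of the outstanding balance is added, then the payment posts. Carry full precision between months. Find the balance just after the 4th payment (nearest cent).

Monthly rate r = 13.4%/12 = 1.11667% = 0.0111667.
Each month: B ← B·(1+r) − $30.00.
Month 1: interest $7.26; balance after payment $627.26.
Month 2: interest $7.00; balance after payment $604.26.
Month 3: interest $6.75; balance after payment $581.01.
Month 4: interest $6.49; balance after payment $557.50.

$557.50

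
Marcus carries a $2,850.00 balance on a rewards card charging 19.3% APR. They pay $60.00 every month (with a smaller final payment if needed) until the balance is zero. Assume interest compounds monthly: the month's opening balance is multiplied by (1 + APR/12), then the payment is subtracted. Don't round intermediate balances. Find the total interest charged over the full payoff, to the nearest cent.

Monthly rate r = 19.3%/12 = 1.60833% = 0.0160833.
Payoff takes n = ⌈−ln(1 − rB₀/P)/ln(1+r)⌉ = ⌈90.487⌉ = 91 payments; the last is $29.32.
Total paid = 90·$60.00 + $29.32 = $5,429.32.
Total interest = total paid − principal = $5,429.32 − $2,850.00 = $2,579.32.

$2,579.32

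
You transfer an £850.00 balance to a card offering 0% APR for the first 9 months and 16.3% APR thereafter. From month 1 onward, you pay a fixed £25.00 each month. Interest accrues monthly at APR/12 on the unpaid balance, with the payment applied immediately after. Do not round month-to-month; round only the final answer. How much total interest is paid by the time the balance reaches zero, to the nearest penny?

£143.80

Promo months 1–9 at r₀ = 0%/12 = 0; months 10+ at r₁ = 16.3%/12 = 0.0135833.
After month 9 (no interest yet): B = £850.00 − 9·£25.00 = £625.00.
Then at r₁ with £25.00/mo: n₂ = −ln(1 − r₁·B/P)/ln(1+r₁) ≈ 30.75 → 31 more payments.
Total paid = 39·£25.00 + £18.80 = £993.80; interest = £993.80 − £850.00 = £143.80.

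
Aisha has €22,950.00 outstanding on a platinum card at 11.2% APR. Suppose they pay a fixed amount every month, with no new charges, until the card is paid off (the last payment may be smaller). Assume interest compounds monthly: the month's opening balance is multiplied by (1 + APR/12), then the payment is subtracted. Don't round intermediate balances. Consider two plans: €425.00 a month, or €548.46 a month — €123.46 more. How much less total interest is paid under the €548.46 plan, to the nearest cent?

Monthly rate r = 11.2%/12 = 0.933333% = 0.00933333.
At €425.00/mo: n = ⌈−ln(1 − rB₀/P)/ln(1+r)⌉ = 76 payments (last €202.97); total interest = total paid − €22,950.00 = €9,127.97.
At €548.46/mo: 54 payments (last €167.19); total interest €6,285.57.
Interest saved = €9,127.97 − €6,285.57 = €2,842.40.

€2,842.40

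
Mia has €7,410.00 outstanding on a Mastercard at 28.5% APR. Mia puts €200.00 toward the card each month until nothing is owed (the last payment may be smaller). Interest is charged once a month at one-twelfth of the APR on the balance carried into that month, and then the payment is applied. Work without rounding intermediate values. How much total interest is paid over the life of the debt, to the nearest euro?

€10,652

Monthly rate r = 28.5%/12 = 2.375% = 0.02375.
Payoff takes n = ⌈−ln(1 − rB₀/P)/ln(1+r)⌉ = ⌈90.308⌉ = 91 payments; the last is €62.11.
Total paid = 90·€200.00 + €62.11 = €18,062.11.
Total interest = total paid − principal = €18,062.11 − €7,410.00 = €10,652.11.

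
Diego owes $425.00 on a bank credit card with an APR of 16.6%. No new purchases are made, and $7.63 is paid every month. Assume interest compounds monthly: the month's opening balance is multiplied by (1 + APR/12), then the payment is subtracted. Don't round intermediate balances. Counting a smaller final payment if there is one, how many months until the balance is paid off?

108 payments

Monthly rate r = 16.6%/12 = 1.38333% = 0.0138333.
Recurrence: B ← B·(1+r) − $7.63.
Month 1: interest $5.88; balance after payment $423.25.
Month 2: interest $5.85; balance after payment $421.47.
Closed form: n = −ln(1 − rB₀/P)/ln(1+r) = −ln(0.22947)/ln(1.01383) ≈ 107.144, so the balance reaches zero during payment 108.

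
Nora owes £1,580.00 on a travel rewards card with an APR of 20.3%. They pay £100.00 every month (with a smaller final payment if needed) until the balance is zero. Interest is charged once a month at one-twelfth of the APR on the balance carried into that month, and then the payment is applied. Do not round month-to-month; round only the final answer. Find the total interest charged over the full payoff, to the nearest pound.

Monthly rate r = 20.3%/12 = 1.69167% = 0.0169167.
Payoff takes n = ⌈−ln(1 − rB₀/P)/ln(1+r)⌉ = ⌈18.539⌉ = 19 payments; the last is £54.12.
Total paid = 18·£100.00 + £54.12 = £1,854.12.
Total interest = total paid − principal = £1,854.12 − £1,580.00 = £274.12.

£274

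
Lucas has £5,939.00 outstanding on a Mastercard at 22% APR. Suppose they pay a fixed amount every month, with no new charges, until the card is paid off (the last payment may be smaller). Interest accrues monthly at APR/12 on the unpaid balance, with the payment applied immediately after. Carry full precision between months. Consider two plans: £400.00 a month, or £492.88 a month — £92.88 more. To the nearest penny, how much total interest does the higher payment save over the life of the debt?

Monthly rate r = 22%/12 = 1.83333% = 0.0183333.
At £400.00/mo: n = ⌈−ln(1 − rB₀/P)/ln(1+r)⌉ = 18 payments (last £196.66); total interest = total paid − £5,939.00 = £1,057.66.
At £492.88/mo: 14 payments (last £365.83); total interest £834.27.
Interest saved = £1,057.66 − £834.27 = £223.39.

£223.39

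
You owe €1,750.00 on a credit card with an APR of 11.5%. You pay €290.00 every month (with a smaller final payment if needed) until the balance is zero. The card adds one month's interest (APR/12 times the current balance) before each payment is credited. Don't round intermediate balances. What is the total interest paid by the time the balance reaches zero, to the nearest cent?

Monthly rate r = 11.5%/12 = 0.958333% = 0.00958333.
Payoff takes n = ⌈−ln(1 − rB₀/P)/ln(1+r)⌉ = ⌈6.246⌉ = 7 payments; the last is €71.52.
Total paid = 6·€290.00 + €71.52 = €1,811.52.
Total interest = total paid − principal = €1,811.52 − €1,750.00 = €61.52.

€61.52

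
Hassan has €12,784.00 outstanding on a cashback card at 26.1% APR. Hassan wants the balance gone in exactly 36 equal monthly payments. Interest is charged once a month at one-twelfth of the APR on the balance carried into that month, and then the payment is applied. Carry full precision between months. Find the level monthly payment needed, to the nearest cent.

€515.76

Monthly rate r = 26.1%/12 = 2.175% = 0.02175.
Level-payment amortization: P = B₀·r / (1 − (1+r)^(−n)) = 12784.00·0.02175 / (1 − 1.02175^(−36)).
Denominator 1 − (1+r)^(−36) = 0.539114834.
P = 278.052 / 0.539114834 ≈ 515.76.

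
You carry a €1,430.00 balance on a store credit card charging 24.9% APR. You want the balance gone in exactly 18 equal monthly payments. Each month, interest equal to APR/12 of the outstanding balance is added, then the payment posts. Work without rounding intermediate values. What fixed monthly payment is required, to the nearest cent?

€96.01

Monthly rate r = 24.9%/12 = 2.075% = 0.02075.
Level-payment amortization: P = B₀·r / (1 − (1+r)^(−n)) = 1430.00·0.02075 / (1 − 1.02075^(−18)).
Denominator 1 − (1+r)^(−18) = 0.309043025.
P = 29.6725 / 0.309043025 ≈ 96.01.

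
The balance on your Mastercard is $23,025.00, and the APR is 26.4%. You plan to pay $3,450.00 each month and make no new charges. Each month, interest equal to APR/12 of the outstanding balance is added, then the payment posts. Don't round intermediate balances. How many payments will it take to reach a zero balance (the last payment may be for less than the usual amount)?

Monthly rate r = 26.4%/12 = 2.2% = 0.022.
Recurrence: B ← B·(1+r) − $3,450.00.
Month 1: interest $506.55; balance after payment $20,081.55.
Month 2: interest $441.79; balance after payment $17,073.34.
Closed form: n = −ln(1 − rB₀/P)/ln(1+r) = −ln(0.85317)/ln(1.022) ≈ 7.297, so the balance reaches zero during payment 8.

8 months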